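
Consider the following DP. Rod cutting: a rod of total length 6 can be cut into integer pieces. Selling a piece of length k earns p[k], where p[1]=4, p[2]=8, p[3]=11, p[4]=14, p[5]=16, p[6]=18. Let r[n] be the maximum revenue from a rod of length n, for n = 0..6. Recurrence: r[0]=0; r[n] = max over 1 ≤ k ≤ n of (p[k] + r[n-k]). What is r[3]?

   n    0    1    2    3    4    5    6
r[n]    0    4    8   12   16   20   24

12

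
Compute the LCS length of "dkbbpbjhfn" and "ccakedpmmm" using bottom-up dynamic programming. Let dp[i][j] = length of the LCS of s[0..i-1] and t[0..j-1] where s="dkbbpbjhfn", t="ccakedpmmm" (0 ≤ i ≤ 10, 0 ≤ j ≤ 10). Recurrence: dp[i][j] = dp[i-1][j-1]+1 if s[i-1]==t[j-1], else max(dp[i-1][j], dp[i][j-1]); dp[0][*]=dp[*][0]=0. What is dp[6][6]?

   ''  c  c  a  k  e  d  p  m  m  m
''  0  0  0  0  0  0  0  0  0  0  0
 d  0  0  0  0  0  0  1  1  1  1  1
 k  0  0  0  0  1  1  1  1  1  1  1
 b  0  0  0  0  1  1  1  1  1  1  1
 b  0  0  0  0  1  1  1  1  1  1  1
 p  0  0  0  0  1  1  1  2  2  2  2
 b  0  0  0  0  1  1  1  2  2  2  2
 j  0  0  0  0  1  1  1  2  2  2  2
 h  0  0  0  0  1  1  1  2  2  2  2
 f  0  0  0  0  1  1  1  2  2  2  2
 n  0  0  0  0  1  1  1  2  2  2  2

1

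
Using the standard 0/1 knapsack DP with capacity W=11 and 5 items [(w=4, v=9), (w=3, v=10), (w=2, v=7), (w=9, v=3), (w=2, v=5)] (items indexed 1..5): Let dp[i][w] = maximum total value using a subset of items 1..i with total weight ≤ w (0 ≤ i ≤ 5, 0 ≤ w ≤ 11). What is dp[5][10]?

26

i\w   0   1   2   3   4   5   6   7   8   9  10  11
  0   0   0   0   0   0   0   0   0   0   0   0   0
  1   0   0   0   0   9   9   9   9   9   9   9   9
  2   0   0   0  10  10  10  10  19  19  19  19  19
  3   0   0   7  10  10  17  17  19  19  26  26  26
  4   0   0   7  10  10  17  17  19  19  26  26  26
  5   0   0   7  10  12  17  17  22  22  26  26  31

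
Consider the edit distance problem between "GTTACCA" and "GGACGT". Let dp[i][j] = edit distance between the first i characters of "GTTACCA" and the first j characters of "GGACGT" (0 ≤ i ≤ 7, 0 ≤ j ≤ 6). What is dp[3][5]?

4

   ''  G  G  A  C  G  T
''  0  1  2  3  4  5  6
 G  1  0  1  2  3  4  5
 T  2  1  1  2  3  4  4
 T  3  2  2  2  3  4  4
 A  4  3  3  2  3  4  5
 C  5  4  4  3  2  3  4
 C  6  5  5  4  3  3  4
 A  7  6  6  5  4  4  4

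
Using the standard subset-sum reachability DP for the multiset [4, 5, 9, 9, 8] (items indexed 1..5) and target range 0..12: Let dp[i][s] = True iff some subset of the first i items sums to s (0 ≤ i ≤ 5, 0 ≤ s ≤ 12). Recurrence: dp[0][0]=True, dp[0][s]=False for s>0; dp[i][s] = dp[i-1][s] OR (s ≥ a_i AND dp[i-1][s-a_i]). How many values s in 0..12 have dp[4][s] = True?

i\s   0   1   2   3   4   5   6   7   8   9  10  11  12
  0   T   F   F   F   F   F   F   F   F   F   F   F   F
  1   T   F   F   F   T   F   F   F   F   F   F   F   F
  2   T   F   F   F   T   T   F   F   F   T   F   F   F
  3   T   F   F   F   T   T   F   F   F   T   F   F   F
  4   T   F   F   F   T   T   F   F   F   T   F   F   F
  5   T   F   F   F   T   T   F   F   T   T   F   F   T

4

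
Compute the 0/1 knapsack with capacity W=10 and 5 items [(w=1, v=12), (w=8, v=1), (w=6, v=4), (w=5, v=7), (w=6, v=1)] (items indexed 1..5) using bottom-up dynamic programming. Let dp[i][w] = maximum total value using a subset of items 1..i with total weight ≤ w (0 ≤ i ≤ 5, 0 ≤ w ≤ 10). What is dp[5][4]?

12

i\w   0   1   2   3   4   5   6   7   8   9  10
  0   0   0   0   0   0   0   0   0   0   0   0
  1   0  12  12  12  12  12  12  12  12  12  12
  2   0  12  12  12  12  12  12  12  12  13  13
  3   0  12  12  12  12  12  12  16  16  16  16
  4   0  12  12  12  12  12  19  19  19  19  19
  5   0  12  12  12  12  12  19  19  19  19  19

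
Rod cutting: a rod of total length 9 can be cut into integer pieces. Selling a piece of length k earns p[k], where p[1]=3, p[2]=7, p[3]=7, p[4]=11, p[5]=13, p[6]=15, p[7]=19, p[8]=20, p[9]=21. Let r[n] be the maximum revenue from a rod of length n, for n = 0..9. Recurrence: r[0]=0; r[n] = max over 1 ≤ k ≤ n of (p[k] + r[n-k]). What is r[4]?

14

   n    0    1    2    3    4    5    6    7    8    9
r[n]    0    3    7   10   14   17   21   24   28   31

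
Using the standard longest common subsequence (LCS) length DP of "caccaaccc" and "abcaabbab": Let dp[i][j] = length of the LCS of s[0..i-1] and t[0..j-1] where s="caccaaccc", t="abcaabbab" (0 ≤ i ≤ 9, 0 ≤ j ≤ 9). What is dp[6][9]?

4

   ''  a  b  c  a  a  b  b  a  b
''  0  0  0  0  0  0  0  0  0  0
 c  0  0  0  1  1  1  1  1  1  1
 a  0  1  1  1  2  2  2  2  2  2
 c  0  1  1  2  2  2  2  2  2  2
 c  0  1  1  2  2  2  2  2  2  2
 a  0  1  1  2  3  3  3  3  3  3
 a  0  1  1  2  3  4  4  4  4  4
 c  0  1  1  2  3  4  4  4  4  4
 c  0  1  1  2  3  4  4  4  4  4
 c  0  1  1  2  3  4  4  4  4  4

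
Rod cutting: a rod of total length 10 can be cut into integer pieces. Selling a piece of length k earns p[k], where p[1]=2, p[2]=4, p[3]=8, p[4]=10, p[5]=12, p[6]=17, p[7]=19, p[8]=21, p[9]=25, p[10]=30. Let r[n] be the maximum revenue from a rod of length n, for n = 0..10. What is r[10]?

   n    0    1    2    3    4    5    6    7    8    9   10
r[n]    0    2    4    8   10   12   17   19   21   25   30

30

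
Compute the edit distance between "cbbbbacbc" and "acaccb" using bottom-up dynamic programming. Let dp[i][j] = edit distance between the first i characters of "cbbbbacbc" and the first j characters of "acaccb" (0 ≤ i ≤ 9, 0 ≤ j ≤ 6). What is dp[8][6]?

   ''  a  c  a  c  c  b
''  0  1  2  3  4  5  6
 c  1  1  1  2  3  4  5
 b  2  2  2  2  3  4  4
 b  3  3  3  3  3  4  4
 b  4  4  4  4  4  4  4
 b  5  5  5  5  5  5  4
 a  6  5  6  5  6  6  5
 c  7  6  5  6  5  6  6
 b  8  7  6  6  6  6  6
 c  9  8  7  7  6  6  7

6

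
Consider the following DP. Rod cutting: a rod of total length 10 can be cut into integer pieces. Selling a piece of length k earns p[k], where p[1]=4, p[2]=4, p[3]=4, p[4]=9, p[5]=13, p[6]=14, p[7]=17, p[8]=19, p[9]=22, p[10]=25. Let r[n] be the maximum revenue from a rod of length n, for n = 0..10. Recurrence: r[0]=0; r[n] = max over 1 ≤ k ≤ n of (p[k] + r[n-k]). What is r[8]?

32

   n    0    1    2    3    4    5    6    7    8    9   10
r[n]    0    4    8   12   16   20   24   28   32   36   40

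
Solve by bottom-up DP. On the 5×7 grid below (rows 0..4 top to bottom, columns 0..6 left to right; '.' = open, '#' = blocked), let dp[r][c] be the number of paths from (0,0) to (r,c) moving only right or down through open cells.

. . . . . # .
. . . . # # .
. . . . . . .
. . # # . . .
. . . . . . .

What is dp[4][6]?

65

r\c   0   1   2   3   4   5   6
  0   1   1   1   1   1   0   0
  1   1   2   3   4   0   0   0
  2   1   3   6  10  10  10  10
  3   1   4   0   0  10  20  30
  4   1   5   5   5  15  35  65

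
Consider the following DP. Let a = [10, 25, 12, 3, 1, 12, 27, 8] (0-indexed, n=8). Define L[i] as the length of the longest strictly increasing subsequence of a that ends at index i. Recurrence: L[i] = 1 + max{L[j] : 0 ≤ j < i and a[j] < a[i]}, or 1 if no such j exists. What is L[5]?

2

   i    0    1    2    3    4    5    6    7
a[i]   10   25   12    3    1   12   27    8
L[i]    1    2    2    1    1    2    3    2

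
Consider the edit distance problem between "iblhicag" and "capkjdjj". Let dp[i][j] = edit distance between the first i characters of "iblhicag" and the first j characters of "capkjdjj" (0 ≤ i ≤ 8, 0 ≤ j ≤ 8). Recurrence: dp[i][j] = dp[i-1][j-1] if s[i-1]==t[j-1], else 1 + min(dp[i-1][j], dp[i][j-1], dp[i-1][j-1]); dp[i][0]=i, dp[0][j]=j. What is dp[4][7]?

7

   ''  c  a  p  k  j  d  j  j
''  0  1  2  3  4  5  6  7  8
 i  1  1  2  3  4  5  6  7  8
 b  2  2  2  3  4  5  6  7  8
 l  3  3  3  3  4  5  6  7  8
 h  4  4  4  4  4  5  6  7  8
 i  5  5  5  5  5  5  6  7  8
 c  6  5  6  6  6  6  6  7  8
 a  7  6  5  6  7  7  7  7  8
 g  8  7  6  6  7  8  8  8  8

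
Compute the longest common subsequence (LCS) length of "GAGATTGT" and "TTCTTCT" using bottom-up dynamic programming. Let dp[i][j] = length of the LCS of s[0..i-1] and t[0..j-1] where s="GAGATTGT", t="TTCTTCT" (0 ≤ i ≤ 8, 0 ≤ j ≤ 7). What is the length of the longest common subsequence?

   ''  T  T  C  T  T  C  T
''  0  0  0  0  0  0  0  0
 G  0  0  0  0  0  0  0  0
 A  0  0  0  0  0  0  0  0
 G  0  0  0  0  0  0  0  0
 A  0  0  0  0  0  0  0  0
 T  0  1  1  1  1  1  1  1
 T  0  1  2  2  2  2  2  2
 G  0  1  2  2  2  2  2  2
 T  0  1  2  2  3  3  3  3

3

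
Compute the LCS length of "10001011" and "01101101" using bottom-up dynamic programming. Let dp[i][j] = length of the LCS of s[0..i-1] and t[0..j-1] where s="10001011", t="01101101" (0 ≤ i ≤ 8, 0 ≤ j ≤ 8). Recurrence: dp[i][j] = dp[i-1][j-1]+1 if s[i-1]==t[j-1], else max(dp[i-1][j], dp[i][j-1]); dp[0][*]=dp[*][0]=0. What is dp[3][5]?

2

   ''  0  1  1  0  1  1  0  1
''  0  0  0  0  0  0  0  0  0
 1  0  0  1  1  1  1  1  1  1
 0  0  1  1  1  2  2  2  2  2
 0  0  1  1  1  2  2  2  3  3
 0  0  1  1  1  2  2  2  3  3
 1  0  1  2  2  2  3  3  3  4
 0  0  1  2  2  3  3  3  4  4
 1  0  1  2  3  3  4  4  4  5
 1  0  1  2  3  3  4  5  5  5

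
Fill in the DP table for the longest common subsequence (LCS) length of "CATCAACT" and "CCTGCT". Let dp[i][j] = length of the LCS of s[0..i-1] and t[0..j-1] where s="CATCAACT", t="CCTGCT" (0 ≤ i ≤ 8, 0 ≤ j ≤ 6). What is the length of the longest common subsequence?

4

   ''  C  C  T  G  C  T
''  0  0  0  0  0  0  0
 C  0  1  1  1  1  1  1
 A  0  1  1  1  1  1  1
 T  0  1  1  2  2  2  2
 C  0  1  2  2  2  3  3
 A  0  1  2  2  2  3  3
 A  0  1  2  2  2  3  3
 C  0  1  2  2  2  3  3
 T  0  1  2  3  3  3  4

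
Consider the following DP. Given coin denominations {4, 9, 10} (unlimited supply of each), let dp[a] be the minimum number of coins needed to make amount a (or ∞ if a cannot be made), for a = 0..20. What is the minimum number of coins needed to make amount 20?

2

 a  0  1  2  3  4  5  6  7  8  9 10 11 12 13 14 15 16 17 18 19 20
dp  0  -  -  -  1  -  -  -  2  1  1  -  3  2  2  -  4  3  2  2  2
(- denotes ∞ / unreachable)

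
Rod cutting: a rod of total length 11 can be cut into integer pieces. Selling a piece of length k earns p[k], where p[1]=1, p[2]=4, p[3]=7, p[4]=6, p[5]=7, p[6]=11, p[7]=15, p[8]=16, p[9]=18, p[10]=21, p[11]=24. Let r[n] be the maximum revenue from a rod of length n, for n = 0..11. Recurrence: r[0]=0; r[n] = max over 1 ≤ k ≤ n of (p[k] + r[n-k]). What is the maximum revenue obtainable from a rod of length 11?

25

   n    0    1    2    3    4    5    6    7    8    9   10   11
r[n]    0    1    4    7    8   11   14   15   18   21   22   25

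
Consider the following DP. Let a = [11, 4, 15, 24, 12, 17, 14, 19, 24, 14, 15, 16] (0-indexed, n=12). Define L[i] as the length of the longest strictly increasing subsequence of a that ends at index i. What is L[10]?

4

   i    0    1    2    3    4    5    6    7    8    9   10   11
a[i]   11    4   15   24   12   17   14   19   24   14   15   16
L[i]    1    1    2    3    2    3    3    4    5    3    4    5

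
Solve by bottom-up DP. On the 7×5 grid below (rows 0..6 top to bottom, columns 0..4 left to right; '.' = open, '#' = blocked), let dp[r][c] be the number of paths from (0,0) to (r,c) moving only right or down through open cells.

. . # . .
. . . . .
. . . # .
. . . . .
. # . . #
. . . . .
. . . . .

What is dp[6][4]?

r\c   0   1   2   3   4
  0   1   1   0   0   0
  1   1   2   2   2   2
  2   1   3   5   0   2
  3   1   4   9   9  11
  4   1   0   9  18   0
  5   1   1  10  28  28
  6   1   2  12  40  68

68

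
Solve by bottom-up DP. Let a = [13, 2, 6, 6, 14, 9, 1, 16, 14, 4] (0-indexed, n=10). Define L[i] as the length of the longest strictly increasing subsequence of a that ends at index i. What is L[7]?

4

   i    0    1    2    3    4    5    6    7    8    9
a[i]   13    2    6    6   14    9    1   16   14    4
L[i]    1    1    2    2    3    3    1    4    4    2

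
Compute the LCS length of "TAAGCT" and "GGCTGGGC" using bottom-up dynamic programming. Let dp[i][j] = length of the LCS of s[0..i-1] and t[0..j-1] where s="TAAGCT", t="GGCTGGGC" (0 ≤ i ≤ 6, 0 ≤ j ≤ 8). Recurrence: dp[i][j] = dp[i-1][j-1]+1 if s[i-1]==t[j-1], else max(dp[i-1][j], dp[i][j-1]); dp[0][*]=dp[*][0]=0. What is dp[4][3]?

   ''  G  G  C  T  G  G  G  C
''  0  0  0  0  0  0  0  0  0
 T  0  0  0  0  1  1  1  1  1
 A  0  0  0  0  1  1  1  1  1
 A  0  0  0  0  1  1  1  1  1
 G  0  1  1  1  1  2  2  2  2
 C  0  1  1  2  2  2  2  2  3
 T  0  1  1  2  3  3  3  3  3

1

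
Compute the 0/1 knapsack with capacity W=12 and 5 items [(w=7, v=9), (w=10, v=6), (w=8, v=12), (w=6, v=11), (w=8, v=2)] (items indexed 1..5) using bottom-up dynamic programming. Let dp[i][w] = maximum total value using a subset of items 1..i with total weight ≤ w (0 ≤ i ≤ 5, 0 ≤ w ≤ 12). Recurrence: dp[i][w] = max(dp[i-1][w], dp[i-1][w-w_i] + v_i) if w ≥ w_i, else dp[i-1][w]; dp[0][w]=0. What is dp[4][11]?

12

i\w   0   1   2   3   4   5   6   7   8   9  10  11  12
  0   0   0   0   0   0   0   0   0   0   0   0   0   0
  1   0   0   0   0   0   0   0   9   9   9   9   9   9
  2   0   0   0   0   0   0   0   9   9   9   9   9   9
  3   0   0   0   0   0   0   0   9  12  12  12  12  12
  4   0   0   0   0   0   0  11  11  12  12  12  12  12
  5   0   0   0   0   0   0  11  11  12  12  12  12  12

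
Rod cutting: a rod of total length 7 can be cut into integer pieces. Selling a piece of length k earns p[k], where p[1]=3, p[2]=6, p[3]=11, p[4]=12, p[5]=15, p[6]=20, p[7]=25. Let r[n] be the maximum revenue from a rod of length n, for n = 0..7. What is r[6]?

22

   n    0    1    2    3    4    5    6    7
r[n]    0    3    6   11   14   17   22   25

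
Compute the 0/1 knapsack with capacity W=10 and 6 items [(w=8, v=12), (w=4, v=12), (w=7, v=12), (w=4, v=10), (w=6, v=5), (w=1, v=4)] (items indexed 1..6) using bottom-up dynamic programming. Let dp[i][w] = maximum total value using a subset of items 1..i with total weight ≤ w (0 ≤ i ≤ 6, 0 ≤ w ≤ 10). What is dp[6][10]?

26

i\w   0   1   2   3   4   5   6   7   8   9  10
  0   0   0   0   0   0   0   0   0   0   0   0
  1   0   0   0   0   0   0   0   0  12  12  12
  2   0   0   0   0  12  12  12  12  12  12  12
  3   0   0   0   0  12  12  12  12  12  12  12
  4   0   0   0   0  12  12  12  12  22  22  22
  5   0   0   0   0  12  12  12  12  22  22  22
  6   0   4   4   4  12  16  16  16  22  26  26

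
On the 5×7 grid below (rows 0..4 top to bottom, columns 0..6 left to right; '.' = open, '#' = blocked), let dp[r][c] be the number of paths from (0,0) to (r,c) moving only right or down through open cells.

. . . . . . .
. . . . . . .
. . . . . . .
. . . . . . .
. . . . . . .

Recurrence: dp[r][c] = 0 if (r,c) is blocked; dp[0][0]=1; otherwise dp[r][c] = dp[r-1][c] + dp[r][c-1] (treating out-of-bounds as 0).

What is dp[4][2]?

r\c   0   1   2   3   4   5   6
  0   1   1   1   1   1   1   1
  1   1   2   3   4   5   6   7
  2   1   3   6  10  15  21  28
  3   1   4  10  20  35  56  84
  4   1   5  15  35  70 126 210

15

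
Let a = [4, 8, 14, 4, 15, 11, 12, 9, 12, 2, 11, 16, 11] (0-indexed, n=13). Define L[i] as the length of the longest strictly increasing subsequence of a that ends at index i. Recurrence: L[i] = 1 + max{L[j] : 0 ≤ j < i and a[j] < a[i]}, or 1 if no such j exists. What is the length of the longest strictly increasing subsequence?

5

   i    0    1    2    3    4    5    6    7    8    9   10   11   12
a[i]    4    8   14    4   15   11   12    9   12    2   11   16   11
L[i]    1    2    3    1    4    3    4    3    4    1    4    5    4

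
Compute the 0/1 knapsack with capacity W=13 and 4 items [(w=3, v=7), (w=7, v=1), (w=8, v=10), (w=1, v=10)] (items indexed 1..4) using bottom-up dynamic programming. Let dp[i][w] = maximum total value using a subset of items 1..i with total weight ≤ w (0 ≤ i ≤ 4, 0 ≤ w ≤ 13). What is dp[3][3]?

i\w   0   1   2   3   4   5   6   7   8   9  10  11  12  13
  0   0   0   0   0   0   0   0   0   0   0   0   0   0   0
  1   0   0   0   7   7   7   7   7   7   7   7   7   7   7
  2   0   0   0   7   7   7   7   7   7   7   8   8   8   8
  3   0   0   0   7   7   7   7   7  10  10  10  17  17  17
  4   0  10  10  10  17  17  17  17  17  20  20  20  27  27

7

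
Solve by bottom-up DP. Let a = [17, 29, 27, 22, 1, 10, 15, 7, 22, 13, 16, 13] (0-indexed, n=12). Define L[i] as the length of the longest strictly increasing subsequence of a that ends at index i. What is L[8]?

4

   i    0    1    2    3    4    5    6    7    8    9   10   11
a[i]   17   29   27   22    1   10   15    7   22   13   16   13
L[i]    1    2    2    2    1    2    3    2    4    3    4    3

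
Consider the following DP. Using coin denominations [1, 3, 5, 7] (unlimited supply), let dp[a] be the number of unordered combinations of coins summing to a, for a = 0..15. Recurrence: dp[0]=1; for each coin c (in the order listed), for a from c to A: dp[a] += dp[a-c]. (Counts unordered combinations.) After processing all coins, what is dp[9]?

7

after  coin     0     1     2     3     4     5     6     7     8     9    10    11    12    13    14    15
          1     1     1     1     1     1     1     1     1     1     1     1     1     1     1     1     1
          3     1     1     1     2     2     2     3     3     3     4     4     4     5     5     5     6
          5     1     1     1     2     2     3     4     4     5     6     7     8     9    10    11    13
          7     1     1     1     2     2     3     4     5     6     7     9    10    12    14    16    19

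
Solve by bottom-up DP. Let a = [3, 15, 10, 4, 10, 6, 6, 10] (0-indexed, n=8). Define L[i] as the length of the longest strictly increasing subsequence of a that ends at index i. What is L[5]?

   i    0    1    2    3    4    5    6    7
a[i]    3   15   10    4   10    6    6   10
L[i]    1    2    2    2    3    3    3    4

3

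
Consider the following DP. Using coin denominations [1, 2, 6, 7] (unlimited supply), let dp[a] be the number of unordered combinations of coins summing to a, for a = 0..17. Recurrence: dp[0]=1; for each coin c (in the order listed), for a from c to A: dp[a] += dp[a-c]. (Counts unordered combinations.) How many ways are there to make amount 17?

after  coin     0     1     2     3     4     5     6     7     8     9    10    11    12    13    14    15    16    17
          1     1     1     1     1     1     1     1     1     1     1     1     1     1     1     1     1     1     1
          2     1     1     2     2     3     3     4     4     5     5     6     6     7     7     8     8     9     9
          6     1     1     2     2     3     3     5     5     7     7     9     9    12    12    15    15    18    18
          7     1     1     2     2     3     3     5     6     8     9    11    12    15    17    21    23    27    29

29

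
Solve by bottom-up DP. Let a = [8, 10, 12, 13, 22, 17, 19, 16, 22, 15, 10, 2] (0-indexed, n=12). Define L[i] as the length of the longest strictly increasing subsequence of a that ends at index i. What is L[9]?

5

   i    0    1    2    3    4    5    6    7    8    9   10   11
a[i]    8   10   12   13   22   17   19   16   22   15   10    2
L[i]    1    2    3    4    5    5    6    5    7    5    2    1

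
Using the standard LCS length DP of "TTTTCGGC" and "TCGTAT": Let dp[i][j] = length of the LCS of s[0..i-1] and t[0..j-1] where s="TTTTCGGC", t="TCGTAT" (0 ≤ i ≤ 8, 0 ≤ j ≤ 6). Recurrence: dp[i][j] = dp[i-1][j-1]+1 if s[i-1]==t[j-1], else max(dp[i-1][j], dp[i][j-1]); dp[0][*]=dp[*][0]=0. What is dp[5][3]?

2

   ''  T  C  G  T  A  T
''  0  0  0  0  0  0  0
 T  0  1  1  1  1  1  1
 T  0  1  1  1  2  2  2
 T  0  1  1  1  2  2  3
 T  0  1  1  1  2  2  3
 C  0  1  2  2  2  2  3
 G  0  1  2  3  3  3  3
 G  0  1  2  3  3  3  3
 C  0  1  2  3  3  3  3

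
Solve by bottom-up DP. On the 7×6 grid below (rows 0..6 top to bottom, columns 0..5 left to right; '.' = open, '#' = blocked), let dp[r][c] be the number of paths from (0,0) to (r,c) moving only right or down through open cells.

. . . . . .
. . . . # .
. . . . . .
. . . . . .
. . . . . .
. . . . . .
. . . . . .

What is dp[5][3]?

56

r\c   0   1   2   3   4   5
  0   1   1   1   1   1   1
  1   1   2   3   4   0   1
  2   1   3   6  10  10  11
  3   1   4  10  20  30  41
  4   1   5  15  35  65 106
  5   1   6  21  56 121 227
  6   1   7  28  84 205 432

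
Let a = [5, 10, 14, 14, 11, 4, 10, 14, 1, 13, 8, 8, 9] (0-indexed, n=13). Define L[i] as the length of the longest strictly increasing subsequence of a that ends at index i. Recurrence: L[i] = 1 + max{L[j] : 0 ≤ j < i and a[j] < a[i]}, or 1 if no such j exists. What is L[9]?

   i    0    1    2    3    4    5    6    7    8    9   10   11   12
a[i]    5   10   14   14   11    4   10   14    1   13    8    8    9
L[i]    1    2    3    3    3    1    2    4    1    4    2    2    3

4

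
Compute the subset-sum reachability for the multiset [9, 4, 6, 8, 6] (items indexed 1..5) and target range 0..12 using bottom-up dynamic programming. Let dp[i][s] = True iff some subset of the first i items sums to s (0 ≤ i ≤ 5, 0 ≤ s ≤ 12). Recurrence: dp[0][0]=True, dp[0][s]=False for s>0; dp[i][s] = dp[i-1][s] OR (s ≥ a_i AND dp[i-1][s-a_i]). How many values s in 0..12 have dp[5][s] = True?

i\s   0   1   2   3   4   5   6   7   8   9  10  11  12
  0   T   F   F   F   F   F   F   F   F   F   F   F   F
  1   T   F   F   F   F   F   F   F   F   T   F   F   F
  2   T   F   F   F   T   F   F   F   F   T   F   F   F
  3   T   F   F   F   T   F   T   F   F   T   T   F   F
  4   T   F   F   F   T   F   T   F   T   T   T   F   T
  5   T   F   F   F   T   F   T   F   T   T   T   F   T

7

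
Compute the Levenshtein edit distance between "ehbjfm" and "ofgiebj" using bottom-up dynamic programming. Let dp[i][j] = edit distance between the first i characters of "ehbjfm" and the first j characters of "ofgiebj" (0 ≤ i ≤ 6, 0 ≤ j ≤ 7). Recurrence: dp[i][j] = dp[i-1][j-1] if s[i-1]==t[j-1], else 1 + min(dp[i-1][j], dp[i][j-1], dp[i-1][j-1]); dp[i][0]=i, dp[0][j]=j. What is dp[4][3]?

4

   ''  o  f  g  i  e  b  j
''  0  1  2  3  4  5  6  7
 e  1  1  2  3  4  4  5  6
 h  2  2  2  3  4  5  5  6
 b  3  3  3  3  4  5  5  6
 j  4  4  4  4  4  5  6  5
 f  5  5  4  5  5  5  6  6
 m  6  6  5  5  6  6  6  7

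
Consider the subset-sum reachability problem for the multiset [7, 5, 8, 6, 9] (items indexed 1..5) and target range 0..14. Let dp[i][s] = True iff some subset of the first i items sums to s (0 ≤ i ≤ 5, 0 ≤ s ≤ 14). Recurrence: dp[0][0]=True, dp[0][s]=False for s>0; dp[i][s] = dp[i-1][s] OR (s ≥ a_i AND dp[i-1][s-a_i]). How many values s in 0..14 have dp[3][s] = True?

6

i\s   0   1   2   3   4   5   6   7   8   9  10  11  12  13  14
  0   T   F   F   F   F   F   F   F   F   F   F   F   F   F   F
  1   T   F   F   F   F   F   F   T   F   F   F   F   F   F   F
  2   T   F   F   F   F   T   F   T   F   F   F   F   T   F   F
  3   T   F   F   F   F   T   F   T   T   F   F   F   T   T   F
  4   T   F   F   F   F   T   T   T   T   F   F   T   T   T   T
  5   T   F   F   F   F   T   T   T   T   T   F   T   T   T   T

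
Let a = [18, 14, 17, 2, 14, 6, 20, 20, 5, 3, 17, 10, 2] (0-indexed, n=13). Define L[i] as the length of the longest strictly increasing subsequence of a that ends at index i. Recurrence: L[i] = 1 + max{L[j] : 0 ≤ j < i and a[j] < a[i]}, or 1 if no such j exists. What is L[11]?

3

   i    0    1    2    3    4    5    6    7    8    9   10   11   12
a[i]   18   14   17    2   14    6   20   20    5    3   17   10    2
L[i]    1    1    2    1    2    2    3    3    2    2    3    3    1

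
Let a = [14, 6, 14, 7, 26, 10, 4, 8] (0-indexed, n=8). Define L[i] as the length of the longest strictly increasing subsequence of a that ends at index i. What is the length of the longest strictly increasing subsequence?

   i    0    1    2    3    4    5    6    7
a[i]   14    6   14    7   26   10    4    8
L[i]    1    1    2    2    3    3    1    3

3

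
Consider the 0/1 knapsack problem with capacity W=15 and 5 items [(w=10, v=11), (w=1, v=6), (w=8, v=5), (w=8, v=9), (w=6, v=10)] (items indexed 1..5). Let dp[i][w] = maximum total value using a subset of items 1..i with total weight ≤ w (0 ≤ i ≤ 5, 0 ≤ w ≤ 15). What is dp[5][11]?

17

i\w   0   1   2   3   4   5   6   7   8   9  10  11  12  13  14  15
  0   0   0   0   0   0   0   0   0   0   0   0   0   0   0   0   0
  1   0   0   0   0   0   0   0   0   0   0  11  11  11  11  11  11
  2   0   6   6   6   6   6   6   6   6   6  11  17  17  17  17  17
  3   0   6   6   6   6   6   6   6   6  11  11  17  17  17  17  17
  4   0   6   6   6   6   6   6   6   9  15  15  17  17  17  17  17
  5   0   6   6   6   6   6  10  16  16  16  16  17  17  17  19  25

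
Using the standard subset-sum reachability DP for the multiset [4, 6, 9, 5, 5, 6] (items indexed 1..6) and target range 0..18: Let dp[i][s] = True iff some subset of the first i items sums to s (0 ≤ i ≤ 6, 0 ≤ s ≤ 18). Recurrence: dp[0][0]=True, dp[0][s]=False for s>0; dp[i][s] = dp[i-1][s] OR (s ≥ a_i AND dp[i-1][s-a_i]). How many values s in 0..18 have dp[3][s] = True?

i\s   0   1   2   3   4   5   6   7   8   9  10  11  12  13  14  15  16  17  18
  0   T   F   F   F   F   F   F   F   F   F   F   F   F   F   F   F   F   F   F
  1   T   F   F   F   T   F   F   F   F   F   F   F   F   F   F   F   F   F   F
  2   T   F   F   F   T   F   T   F   F   F   T   F   F   F   F   F   F   F   F
  3   T   F   F   F   T   F   T   F   F   T   T   F   F   T   F   T   F   F   F
  4   T   F   F   F   T   T   T   F   F   T   T   T   F   T   T   T   F   F   T
  5   T   F   F   F   T   T   T   F   F   T   T   T   F   T   T   T   T   F   T
  6   T   F   F   F   T   T   T   F   F   T   T   T   T   T   T   T   T   T   T

7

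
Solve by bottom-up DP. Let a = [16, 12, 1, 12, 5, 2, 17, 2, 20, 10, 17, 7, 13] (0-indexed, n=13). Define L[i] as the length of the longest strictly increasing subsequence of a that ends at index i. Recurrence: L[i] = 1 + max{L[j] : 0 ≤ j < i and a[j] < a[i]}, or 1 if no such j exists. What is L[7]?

   i    0    1    2    3    4    5    6    7    8    9   10   11   12
a[i]   16   12    1   12    5    2   17    2   20   10   17    7   13
L[i]    1    1    1    2    2    2    3    2    4    3    4    3    4

2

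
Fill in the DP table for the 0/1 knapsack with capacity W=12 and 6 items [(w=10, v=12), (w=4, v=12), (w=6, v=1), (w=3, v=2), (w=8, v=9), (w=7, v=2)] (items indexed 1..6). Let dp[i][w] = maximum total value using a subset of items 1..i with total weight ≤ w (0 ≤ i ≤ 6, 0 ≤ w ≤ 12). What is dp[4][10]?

14

i\w   0   1   2   3   4   5   6   7   8   9  10  11  12
  0   0   0   0   0   0   0   0   0   0   0   0   0   0
  1   0   0   0   0   0   0   0   0   0   0  12  12  12
  2   0   0   0   0  12  12  12  12  12  12  12  12  12
  3   0   0   0   0  12  12  12  12  12  12  13  13  13
  4   0   0   0   2  12  12  12  14  14  14  14  14  14
  5   0   0   0   2  12  12  12  14  14  14  14  14  21
  6   0   0   0   2  12  12  12  14  14  14  14  14  21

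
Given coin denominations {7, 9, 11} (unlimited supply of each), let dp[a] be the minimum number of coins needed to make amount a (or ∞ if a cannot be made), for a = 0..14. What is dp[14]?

2

 a  0  1  2  3  4  5  6  7  8  9 10 11 12 13 14
dp  0  -  -  -  -  -  -  1  -  1  -  1  -  -  2
(- denotes ∞ / unreachable)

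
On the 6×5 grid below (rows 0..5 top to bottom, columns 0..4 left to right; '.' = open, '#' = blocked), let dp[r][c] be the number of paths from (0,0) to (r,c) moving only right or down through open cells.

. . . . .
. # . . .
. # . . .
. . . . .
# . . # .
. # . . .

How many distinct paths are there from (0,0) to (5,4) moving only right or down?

14

r\c   0   1   2   3   4
  0   1   1   1   1   1
  1   1   0   1   2   3
  2   1   0   1   3   6
  3   1   1   2   5  11
  4   0   1   3   0  11
  5   0   0   3   3  14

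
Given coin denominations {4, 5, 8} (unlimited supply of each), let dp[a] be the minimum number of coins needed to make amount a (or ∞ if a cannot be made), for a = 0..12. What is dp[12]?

 a  0  1  2  3  4  5  6  7  8  9 10 11 12
dp  0  -  -  -  1  1  -  -  1  2  2  -  2
(- denotes ∞ / unreachable)

2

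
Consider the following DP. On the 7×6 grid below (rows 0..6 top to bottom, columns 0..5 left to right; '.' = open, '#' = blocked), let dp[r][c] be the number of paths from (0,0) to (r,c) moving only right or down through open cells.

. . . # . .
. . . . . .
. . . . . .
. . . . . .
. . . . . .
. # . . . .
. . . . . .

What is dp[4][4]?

r\c   0   1   2   3   4   5
  0   1   1   1   0   0   0
  1   1   2   3   3   3   3
  2   1   3   6   9  12  15
  3   1   4  10  19  31  46
  4   1   5  15  34  65 111
  5   1   0  15  49 114 225
  6   1   1  16  65 179 404

65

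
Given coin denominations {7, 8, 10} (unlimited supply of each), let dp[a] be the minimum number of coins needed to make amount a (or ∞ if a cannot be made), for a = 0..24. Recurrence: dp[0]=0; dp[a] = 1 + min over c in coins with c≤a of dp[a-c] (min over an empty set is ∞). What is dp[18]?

2

 a  0  1  2  3  4  5  6  7  8  9 10 11 12 13 14 15 16 17 18 19 20 21 22 23 24
dp  0  -  -  -  -  -  -  1  1  -  1  -  -  -  2  2  2  2  2  -  2  3  3  3  3
(- denotes ∞ / unreachable)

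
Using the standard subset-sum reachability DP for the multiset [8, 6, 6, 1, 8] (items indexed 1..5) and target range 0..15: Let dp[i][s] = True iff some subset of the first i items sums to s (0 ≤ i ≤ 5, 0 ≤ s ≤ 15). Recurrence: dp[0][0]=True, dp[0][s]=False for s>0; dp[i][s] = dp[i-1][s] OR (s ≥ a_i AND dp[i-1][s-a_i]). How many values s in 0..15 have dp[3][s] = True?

5

i\s   0   1   2   3   4   5   6   7   8   9  10  11  12  13  14  15
  0   T   F   F   F   F   F   F   F   F   F   F   F   F   F   F   F
  1   T   F   F   F   F   F   F   F   T   F   F   F   F   F   F   F
  2   T   F   F   F   F   F   T   F   T   F   F   F   F   F   T   F
  3   T   F   F   F   F   F   T   F   T   F   F   F   T   F   T   F
  4   T   T   F   F   F   F   T   T   T   T   F   F   T   T   T   T
  5   T   T   F   F   F   F   T   T   T   T   F   F   T   T   T   T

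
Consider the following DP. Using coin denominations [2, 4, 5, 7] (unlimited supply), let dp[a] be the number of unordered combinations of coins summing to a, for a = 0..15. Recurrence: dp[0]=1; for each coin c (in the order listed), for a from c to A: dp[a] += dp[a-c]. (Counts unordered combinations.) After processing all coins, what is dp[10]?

after  coin     0     1     2     3     4     5     6     7     8     9    10    11    12    13    14    15
          2     1     0     1     0     1     0     1     0     1     0     1     0     1     0     1     0
          4     1     0     1     0     2     0     2     0     3     0     3     0     4     0     4     0
          5     1     0     1     0     2     1     2     1     3     2     4     2     5     3     6     4
          7     1     0     1     0     2     1     2     2     3     3     4     4     6     5     8     7

4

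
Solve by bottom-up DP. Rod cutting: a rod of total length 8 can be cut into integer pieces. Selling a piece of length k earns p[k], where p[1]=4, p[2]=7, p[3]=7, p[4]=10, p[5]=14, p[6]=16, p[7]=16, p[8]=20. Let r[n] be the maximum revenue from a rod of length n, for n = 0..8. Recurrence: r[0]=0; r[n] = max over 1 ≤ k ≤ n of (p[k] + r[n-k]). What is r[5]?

20

   n    0    1    2    3    4    5    6    7    8
r[n]    0    4    8   12   16   20   24   28   32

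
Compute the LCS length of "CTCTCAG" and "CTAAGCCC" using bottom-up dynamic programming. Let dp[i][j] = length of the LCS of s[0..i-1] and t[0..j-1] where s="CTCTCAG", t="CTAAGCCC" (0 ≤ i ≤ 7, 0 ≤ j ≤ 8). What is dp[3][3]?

2

   ''  C  T  A  A  G  C  C  C
''  0  0  0  0  0  0  0  0  0
 C  0  1  1  1  1  1  1  1  1
 T  0  1  2  2  2  2  2  2  2
 C  0  1  2  2  2  2  3  3  3
 T  0  1  2  2  2  2  3  3  3
 C  0  1  2  2  2  2  3  4  4
 A  0  1  2  3  3  3  3  4  4
 G  0  1  2  3  3  4  4  4  4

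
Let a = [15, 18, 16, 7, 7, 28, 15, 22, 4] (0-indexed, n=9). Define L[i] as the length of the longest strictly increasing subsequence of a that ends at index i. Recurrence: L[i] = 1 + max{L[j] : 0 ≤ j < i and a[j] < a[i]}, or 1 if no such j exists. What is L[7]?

3

   i    0    1    2    3    4    5    6    7    8
a[i]   15   18   16    7    7   28   15   22    4
L[i]    1    2    2    1    1    3    2    3    1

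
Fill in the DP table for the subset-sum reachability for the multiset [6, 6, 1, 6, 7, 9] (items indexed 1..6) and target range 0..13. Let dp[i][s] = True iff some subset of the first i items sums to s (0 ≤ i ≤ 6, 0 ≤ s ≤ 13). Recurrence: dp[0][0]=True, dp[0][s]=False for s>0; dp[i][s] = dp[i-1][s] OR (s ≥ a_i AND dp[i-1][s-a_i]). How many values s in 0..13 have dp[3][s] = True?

i\s   0   1   2   3   4   5   6   7   8   9  10  11  12  13
  0   T   F   F   F   F   F   F   F   F   F   F   F   F   F
  1   T   F   F   F   F   F   T   F   F   F   F   F   F   F
  2   T   F   F   F   F   F   T   F   F   F   F   F   T   F
  3   T   T   F   F   F   F   T   T   F   F   F   F   T   T
  4   T   T   F   F   F   F   T   T   F   F   F   F   T   T
  5   T   T   F   F   F   F   T   T   T   F   F   F   T   T
  6   T   T   F   F   F   F   T   T   T   T   T   F   T   T

6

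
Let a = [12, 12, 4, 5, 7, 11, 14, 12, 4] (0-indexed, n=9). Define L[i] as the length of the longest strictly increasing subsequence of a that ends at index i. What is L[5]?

4

   i    0    1    2    3    4    5    6    7    8
a[i]   12   12    4    5    7   11   14   12    4
L[i]    1    1    1    2    3    4    5    5    1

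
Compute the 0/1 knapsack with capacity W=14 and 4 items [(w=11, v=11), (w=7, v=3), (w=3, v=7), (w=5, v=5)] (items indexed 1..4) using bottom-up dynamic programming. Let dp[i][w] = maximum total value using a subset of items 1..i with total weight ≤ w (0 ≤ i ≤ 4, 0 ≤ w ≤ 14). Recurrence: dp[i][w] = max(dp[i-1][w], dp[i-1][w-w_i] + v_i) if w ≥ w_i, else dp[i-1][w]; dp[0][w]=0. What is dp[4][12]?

i\w   0   1   2   3   4   5   6   7   8   9  10  11  12  13  14
  0   0   0   0   0   0   0   0   0   0   0   0   0   0   0   0
  1   0   0   0   0   0   0   0   0   0   0   0  11  11  11  11
  2   0   0   0   0   0   0   0   3   3   3   3  11  11  11  11
  3   0   0   0   7   7   7   7   7   7   7  10  11  11  11  18
  4   0   0   0   7   7   7   7   7  12  12  12  12  12  12  18

12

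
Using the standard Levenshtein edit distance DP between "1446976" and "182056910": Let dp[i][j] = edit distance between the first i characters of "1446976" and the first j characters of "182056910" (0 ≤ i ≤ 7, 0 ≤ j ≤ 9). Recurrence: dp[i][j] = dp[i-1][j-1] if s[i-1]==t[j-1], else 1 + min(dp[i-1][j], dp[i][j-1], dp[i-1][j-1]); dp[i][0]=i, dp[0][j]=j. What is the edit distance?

   ''  1  8  2  0  5  6  9  1  0
''  0  1  2  3  4  5  6  7  8  9
 1  1  0  1  2  3  4  5  6  7  8
 4  2  1  1  2  3  4  5  6  7  8
 4  3  2  2  2  3  4  5  6  7  8
 6  4  3  3  3  3  4  4  5  6  7
 9  5  4  4  4  4  4  5  4  5  6
 7  6  5  5  5  5  5  5  5  5  6
 6  7  6  6  6  6  6  5  6  6  6

6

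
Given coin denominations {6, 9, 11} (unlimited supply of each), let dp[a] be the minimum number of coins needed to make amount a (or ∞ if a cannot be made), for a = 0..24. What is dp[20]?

2

 a  0  1  2  3  4  5  6  7  8  9 10 11 12 13 14 15 16 17 18 19 20 21 22 23 24
dp  0  -  -  -  -  -  1  -  -  1  -  1  2  -  -  2  -  2  2  -  2  3  2  3  3
(- denotes ∞ / unreachable)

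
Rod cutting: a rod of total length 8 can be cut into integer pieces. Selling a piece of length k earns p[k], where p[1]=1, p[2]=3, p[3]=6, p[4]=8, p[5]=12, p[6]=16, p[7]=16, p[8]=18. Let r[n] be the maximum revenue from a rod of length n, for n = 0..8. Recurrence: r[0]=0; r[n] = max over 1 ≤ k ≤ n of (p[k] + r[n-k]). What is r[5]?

12

   n    0    1    2    3    4    5    6    7    8
r[n]    0    1    3    6    8   12   16   17   19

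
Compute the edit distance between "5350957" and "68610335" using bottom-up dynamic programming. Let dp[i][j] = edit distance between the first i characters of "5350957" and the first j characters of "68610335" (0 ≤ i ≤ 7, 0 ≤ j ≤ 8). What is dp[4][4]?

   ''  6  8  6  1  0  3  3  5
''  0  1  2  3  4  5  6  7  8
 5  1  1  2  3  4  5  6  7  7
 3  2  2  2  3  4  5  5  6  7
 5  3  3  3  3  4  5  6  6  6
 0  4  4  4  4  4  4  5  6  7
 9  5  5  5  5  5  5  5  6  7
 5  6  6  6  6  6  6  6  6  6
 7  7  7  7  7  7  7  7  7  7

4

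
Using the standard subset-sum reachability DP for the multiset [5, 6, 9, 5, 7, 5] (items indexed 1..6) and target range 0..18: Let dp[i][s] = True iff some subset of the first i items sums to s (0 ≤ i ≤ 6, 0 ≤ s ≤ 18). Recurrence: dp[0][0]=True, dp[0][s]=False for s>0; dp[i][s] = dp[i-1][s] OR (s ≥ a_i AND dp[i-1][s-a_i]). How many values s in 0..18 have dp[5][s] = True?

i\s   0   1   2   3   4   5   6   7   8   9  10  11  12  13  14  15  16  17  18
  0   T   F   F   F   F   F   F   F   F   F   F   F   F   F   F   F   F   F   F
  1   T   F   F   F   F   T   F   F   F   F   F   F   F   F   F   F   F   F   F
  2   T   F   F   F   F   T   T   F   F   F   F   T   F   F   F   F   F   F   F
  3   T   F   F   F   F   T   T   F   F   T   F   T   F   F   T   T   F   F   F
  4   T   F   F   F   F   T   T   F   F   T   T   T   F   F   T   T   T   F   F
  5   T   F   F   F   F   T   T   T   F   T   T   T   T   T   T   T   T   T   T
  6   T   F   F   F   F   T   T   T   F   T   T   T   T   T   T   T   T   T   T

14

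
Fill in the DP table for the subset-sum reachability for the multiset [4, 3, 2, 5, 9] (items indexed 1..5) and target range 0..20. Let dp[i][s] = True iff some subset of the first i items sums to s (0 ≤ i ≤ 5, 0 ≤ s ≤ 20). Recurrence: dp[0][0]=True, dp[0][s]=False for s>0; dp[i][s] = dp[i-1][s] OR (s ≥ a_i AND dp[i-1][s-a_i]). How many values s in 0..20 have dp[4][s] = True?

13

i\s   0   1   2   3   4   5   6   7   8   9  10  11  12  13  14  15  16  17  18  19  20
  0   T   F   F   F   F   F   F   F   F   F   F   F   F   F   F   F   F   F   F   F   F
  1   T   F   F   F   T   F   F   F   F   F   F   F   F   F   F   F   F   F   F   F   F
  2   T   F   F   T   T   F   F   T   F   F   F   F   F   F   F   F   F   F   F   F   F
  3   T   F   T   T   T   T   T   T   F   T   F   F   F   F   F   F   F   F   F   F   F
  4   T   F   T   T   T   T   T   T   T   T   T   T   T   F   T   F   F   F   F   F   F
  5   T   F   T   T   T   T   T   T   T   T   T   T   T   T   T   T   T   T   T   T   T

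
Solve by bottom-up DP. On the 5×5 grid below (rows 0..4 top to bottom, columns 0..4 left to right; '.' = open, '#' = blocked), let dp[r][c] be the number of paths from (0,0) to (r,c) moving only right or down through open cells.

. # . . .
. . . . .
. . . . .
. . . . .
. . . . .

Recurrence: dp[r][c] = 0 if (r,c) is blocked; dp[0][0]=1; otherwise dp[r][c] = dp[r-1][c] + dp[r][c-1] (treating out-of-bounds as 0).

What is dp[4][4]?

35

r\c   0   1   2   3   4
  0   1   0   0   0   0
  1   1   1   1   1   1
  2   1   2   3   4   5
  3   1   3   6  10  15
  4   1   4  10  20  35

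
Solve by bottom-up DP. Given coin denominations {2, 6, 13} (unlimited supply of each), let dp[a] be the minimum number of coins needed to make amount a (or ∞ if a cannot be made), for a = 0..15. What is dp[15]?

 a  0  1  2  3  4  5  6  7  8  9 10 11 12 13 14 15
dp  0  -  1  -  2  -  1  -  2  -  3  -  2  1  3  2
(- denotes ∞ / unreachable)

2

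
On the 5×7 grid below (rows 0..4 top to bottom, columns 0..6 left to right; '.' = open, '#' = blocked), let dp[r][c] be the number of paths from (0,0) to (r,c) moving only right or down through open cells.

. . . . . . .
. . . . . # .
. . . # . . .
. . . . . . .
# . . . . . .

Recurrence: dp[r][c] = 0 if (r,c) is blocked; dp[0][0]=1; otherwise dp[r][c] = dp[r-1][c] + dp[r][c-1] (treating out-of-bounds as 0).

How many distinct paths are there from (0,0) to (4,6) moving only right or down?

85

r\c   0   1   2   3   4   5   6
  0   1   1   1   1   1   1   1
  1   1   2   3   4   5   0   1
  2   1   3   6   0   5   5   6
  3   1   4  10  10  15  20  26
  4   0   4  14  24  39  59  85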